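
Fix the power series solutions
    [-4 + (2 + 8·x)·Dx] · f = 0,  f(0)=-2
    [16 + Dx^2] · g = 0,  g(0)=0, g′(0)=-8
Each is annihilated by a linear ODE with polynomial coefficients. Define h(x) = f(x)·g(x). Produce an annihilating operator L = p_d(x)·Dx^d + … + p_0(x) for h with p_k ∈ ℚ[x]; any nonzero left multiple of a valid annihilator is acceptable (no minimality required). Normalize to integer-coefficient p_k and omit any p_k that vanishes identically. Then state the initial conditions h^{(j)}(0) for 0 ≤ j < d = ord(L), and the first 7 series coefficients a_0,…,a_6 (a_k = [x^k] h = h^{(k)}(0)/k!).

L = (28 + 128·x + 256·x^2) + (-4 - 16·x)·Dx + (1 + 8·x + 16·x^2)·Dx^2  (order 2).
h: a_k = 0, 16, 32, -224/3, -64/3, -608/15, 1728/5, …
ICs: h(0) = 0, h′(0) = 16.

f: a_k = -2, -4, 4, -8, 20, -56, 168, …
g: a_k = 0, -8, 0, 64/3, 0, -256/15, 0, …
Sym-product of L_f,L_g gives L₀ (≤ ord 2).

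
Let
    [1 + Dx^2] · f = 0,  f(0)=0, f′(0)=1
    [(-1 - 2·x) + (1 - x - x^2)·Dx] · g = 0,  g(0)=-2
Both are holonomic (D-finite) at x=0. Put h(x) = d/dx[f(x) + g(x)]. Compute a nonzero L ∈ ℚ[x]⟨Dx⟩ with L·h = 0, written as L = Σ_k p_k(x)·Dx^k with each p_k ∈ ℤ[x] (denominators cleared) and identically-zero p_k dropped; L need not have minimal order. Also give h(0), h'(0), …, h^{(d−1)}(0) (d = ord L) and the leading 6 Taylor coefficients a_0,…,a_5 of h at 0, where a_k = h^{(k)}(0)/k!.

L = (124 + 358·x + 470·x^2 + 230·x^3 + 130·x^4 + 18·x^5 + 6·x^6) + (-19 - 29·x + 36·x^2 + 55·x^3 + 50·x^4 + 27·x^5 + 7·x^6 + 2·x^7)·Dx + (124 + 358·x + 470·x^2 + 230·x^3 + 130·x^4 + 18·x^5 + 6·x^6)·Dx^2 + (-19 - 29·x + 36·x^2 + 55·x^3 + 50·x^4 + 27·x^5 + 7·x^6 + 2·x^7)·Dx^3  (order 3).
h: a_k = -1, -8, -37/2, -40, -1919/24, -156, …
ICs: h(0) = -1, h′(0) = -8, h′′(0) = -37.

f: a_k = 0, 1, 0, -1/6, 0, 1/120, …
g: a_k = -2, -2, -4, -6, -10, -16, …
f+g: L₀ = lclm(L_f,L_g), ord ≤ 2+1.
h=h₀': d/dx-closure on L₀ ⇒ L.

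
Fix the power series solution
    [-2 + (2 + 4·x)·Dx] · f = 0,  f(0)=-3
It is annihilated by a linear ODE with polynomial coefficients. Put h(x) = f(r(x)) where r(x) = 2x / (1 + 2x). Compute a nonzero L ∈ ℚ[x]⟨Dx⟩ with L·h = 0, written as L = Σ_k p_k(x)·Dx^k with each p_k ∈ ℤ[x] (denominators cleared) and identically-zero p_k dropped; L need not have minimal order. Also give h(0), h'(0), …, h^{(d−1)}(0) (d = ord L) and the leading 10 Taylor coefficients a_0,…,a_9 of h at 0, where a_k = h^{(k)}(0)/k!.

f: a_k = -3, -3, 3/2, -3/2, 15/8, -21/8, 63/16, -99/16, 1287/128, -2145/128, …
Change of var in L_f (x↦r) gives L₀.
L = -2 + (1 + 8·x + 12·x^2)·Dx  (order 1).
h: a_k = -3, -6, 18, -60, 222, -900, 3924, -18072, 86670, -428388, …
ICs: h(0) = -3.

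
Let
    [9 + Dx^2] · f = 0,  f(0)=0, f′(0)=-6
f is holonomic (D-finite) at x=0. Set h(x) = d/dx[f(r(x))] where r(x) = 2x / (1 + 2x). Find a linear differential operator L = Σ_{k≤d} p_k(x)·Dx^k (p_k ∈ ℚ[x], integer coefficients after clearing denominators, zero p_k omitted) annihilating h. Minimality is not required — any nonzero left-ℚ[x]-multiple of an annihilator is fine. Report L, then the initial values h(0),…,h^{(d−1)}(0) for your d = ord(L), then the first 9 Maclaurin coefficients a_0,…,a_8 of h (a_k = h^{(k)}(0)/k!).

L = (60 + 96·x + 96·x^2) + (12 + 72·x + 144·x^2 + 96·x^3)·Dx + (1 + 8·x + 24·x^2 + 32·x^3 + 16·x^4)·Dx^2  (order 2).
h: a_k = -12, 48, 72, -1344, 7032, -24480, 309648/5, -484608/5, -2146392/35, …
ICs: h(0) = -12, h′(0) = 48.

f: a_k = 0, -6, 0, 9, 0, -81/20, 0, 243/280, 0, …
f∘r: x↦r, Dx↦Dx/r' in L_f ⇒ L₀.
Differentiate: ansatz ord ≤ ord L₀ ⇒ L.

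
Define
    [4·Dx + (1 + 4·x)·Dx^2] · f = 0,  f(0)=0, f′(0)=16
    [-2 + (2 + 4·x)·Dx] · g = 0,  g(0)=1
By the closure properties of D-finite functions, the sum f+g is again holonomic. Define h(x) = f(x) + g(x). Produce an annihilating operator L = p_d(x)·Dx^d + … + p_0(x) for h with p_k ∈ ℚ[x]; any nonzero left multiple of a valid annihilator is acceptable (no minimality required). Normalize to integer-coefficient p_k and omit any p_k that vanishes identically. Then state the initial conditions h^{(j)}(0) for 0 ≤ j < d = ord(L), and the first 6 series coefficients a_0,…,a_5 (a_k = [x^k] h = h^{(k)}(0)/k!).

f: a_k = 0, 16, -32, 256/3, -256, 4096/5, …
g: a_k = 1, 1, -1/2, 1/2, -5/8, 7/8, …
h₀=f+g: left-lcm gives L₀, ord ≤ 3.
L = (20 + 16·x)·Dx + (29 + 104·x + 80·x^2)·Dx^2 + (3 + 22·x + 48·x^2 + 32·x^3)·Dx^3  (order 3).
h: a_k = 1, 17, -65/2, 515/6, -2053/8, 32803/40, …
ICs: h(0) = 1, h′(0) = 17, h′′(0) = -65.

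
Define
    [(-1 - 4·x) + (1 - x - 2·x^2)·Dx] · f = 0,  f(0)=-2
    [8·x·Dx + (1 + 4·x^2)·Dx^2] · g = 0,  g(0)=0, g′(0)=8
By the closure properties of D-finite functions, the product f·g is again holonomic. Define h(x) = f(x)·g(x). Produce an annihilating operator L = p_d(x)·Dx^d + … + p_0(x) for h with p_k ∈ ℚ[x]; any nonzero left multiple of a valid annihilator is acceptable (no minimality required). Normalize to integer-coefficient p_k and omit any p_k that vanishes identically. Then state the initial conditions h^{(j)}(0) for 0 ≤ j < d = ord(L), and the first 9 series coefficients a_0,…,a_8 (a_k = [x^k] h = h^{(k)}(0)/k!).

f: a_k = -2, -2, -6, -10, -22, -42, -86, -170, -342, …
g: a_k = 0, 8, 0, -32/3, 0, 128/5, 0, -512/7, 0, …
f·g: L₀ = L_f ⊗_s L_g, ord ≤ 1·2.
L = (4 + 8·x + 48·x^2) + (2 + 16·x^2 + 48·x^3)·Dx + (-1 + x - 2·x^2 + 4·x^3 + 8·x^4)·Dx^2  (order 2).
h: a_k = 0, -16, -16, -80/3, -176/3, -816/5, -4208/15, -48368/105, -7152/7, …
ICs: h(0) = 0, h′(0) = -16.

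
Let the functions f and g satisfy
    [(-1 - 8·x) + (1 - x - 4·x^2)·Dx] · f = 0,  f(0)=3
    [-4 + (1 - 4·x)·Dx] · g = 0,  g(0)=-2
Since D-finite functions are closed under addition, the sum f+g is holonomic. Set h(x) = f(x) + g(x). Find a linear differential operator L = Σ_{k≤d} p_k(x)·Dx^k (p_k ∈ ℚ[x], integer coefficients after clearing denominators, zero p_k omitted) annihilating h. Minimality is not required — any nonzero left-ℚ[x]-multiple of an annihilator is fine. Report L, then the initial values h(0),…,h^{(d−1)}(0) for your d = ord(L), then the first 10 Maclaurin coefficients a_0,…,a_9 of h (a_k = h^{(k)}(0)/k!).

f: a_k = 3, 3, 15, 27, 87, 195, 543, 1323, 3495, 8787, …
g: a_k = -2, -8, -32, -128, -512, -2048, -8192, -32768, -131072, -524288, …
f+g: L₀ = lclm(L_f,L_g), ord ≤ 1+1.
L = (8 - 288·x + 384·x^2 - 512·x^3) + (22 - 8·x - 288·x^2 + 640·x^3 - 1024·x^4)·Dx + (-3 + 23·x - 56·x^2 + 32·x^3 + 128·x^4 - 256·x^5)·Dx^2  (order 2).
h: a_k = 1, -5, -17, -101, -425, -1853, -7649, -31445, -127577, -515501, …
ICs: h(0) = 1, h′(0) = -5.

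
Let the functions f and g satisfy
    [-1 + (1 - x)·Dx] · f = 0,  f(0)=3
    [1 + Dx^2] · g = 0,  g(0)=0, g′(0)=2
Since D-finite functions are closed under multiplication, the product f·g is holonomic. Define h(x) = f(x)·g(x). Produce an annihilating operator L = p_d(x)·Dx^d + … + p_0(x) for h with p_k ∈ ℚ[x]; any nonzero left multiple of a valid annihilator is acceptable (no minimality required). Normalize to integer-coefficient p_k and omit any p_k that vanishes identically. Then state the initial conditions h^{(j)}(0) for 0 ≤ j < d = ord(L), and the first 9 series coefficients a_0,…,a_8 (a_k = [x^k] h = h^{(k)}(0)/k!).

f: a_k = 3, 3, 3, 3, 3, 3, 3, 3, 3, …
g: a_k = 0, 2, 0, -1/3, 0, 1/60, 0, -1/2520, 0, …
Product ⇒ symmetric product L₀, ord ≤ 2.
L = (-1 + x) + 2·Dx + (-1 + x)·Dx^2  (order 2).
h: a_k = 0, 6, 6, 5, 5, 101/20, 101/20, 4241/840, 4241/840, …
ICs: h(0) = 0, h′(0) = 6.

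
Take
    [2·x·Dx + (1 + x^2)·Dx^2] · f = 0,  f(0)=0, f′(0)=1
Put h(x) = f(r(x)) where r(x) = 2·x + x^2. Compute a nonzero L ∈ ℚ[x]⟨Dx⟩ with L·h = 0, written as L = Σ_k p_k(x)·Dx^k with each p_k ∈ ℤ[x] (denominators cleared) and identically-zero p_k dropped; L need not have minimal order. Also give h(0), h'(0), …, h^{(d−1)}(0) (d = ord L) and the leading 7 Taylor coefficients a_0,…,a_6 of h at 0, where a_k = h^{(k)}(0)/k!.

L = (-1 + 8·x + 16·x^2 + 12·x^3 + 3·x^4)·Dx + (1 + x + 4·x^2 + 8·x^3 + 5·x^4 + x^5)·Dx^2  (order 2).
h: a_k = 0, 2, 1, -8/3, -4, 22/5, 47/3, …
ICs: h(0) = 0, h′(0) = 2.

f: a_k = 0, 1, 0, -1/3, 0, 1/5, 0, …
Change of var in L_f (x↦r) gives L₀.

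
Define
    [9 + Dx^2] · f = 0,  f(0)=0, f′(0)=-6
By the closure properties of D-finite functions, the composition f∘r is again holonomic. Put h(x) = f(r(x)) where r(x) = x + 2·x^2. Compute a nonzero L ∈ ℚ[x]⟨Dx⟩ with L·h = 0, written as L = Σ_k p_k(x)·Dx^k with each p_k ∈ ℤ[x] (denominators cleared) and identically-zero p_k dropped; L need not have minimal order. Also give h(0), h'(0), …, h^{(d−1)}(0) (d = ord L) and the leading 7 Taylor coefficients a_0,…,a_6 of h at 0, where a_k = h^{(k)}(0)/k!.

f: a_k = 0, -6, 0, 9, 0, -81/20, 0, …
Substitute x→r, Dx→(1/r')Dx; clear ⇒ L₀.
L = (9 + 108·x + 432·x^2 + 576·x^3) - 4·Dx + (1 + 4·x)·Dx^2  (order 2).
h: a_k = 0, -6, -12, 9, 54, 2079/20, 63/2, …
ICs: h(0) = 0, h′(0) = -6.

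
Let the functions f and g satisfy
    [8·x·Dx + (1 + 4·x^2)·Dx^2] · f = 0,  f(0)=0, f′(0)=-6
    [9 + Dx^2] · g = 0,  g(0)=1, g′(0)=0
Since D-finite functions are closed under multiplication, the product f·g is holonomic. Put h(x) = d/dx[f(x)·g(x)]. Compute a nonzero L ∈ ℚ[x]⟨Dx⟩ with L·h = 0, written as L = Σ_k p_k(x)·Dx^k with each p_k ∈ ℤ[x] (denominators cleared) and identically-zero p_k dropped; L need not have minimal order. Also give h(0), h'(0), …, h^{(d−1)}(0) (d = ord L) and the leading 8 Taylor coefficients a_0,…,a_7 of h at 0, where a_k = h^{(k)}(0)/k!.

f: a_k = 0, -6, 0, 8, 0, -96/5, 0, 384/7, …
g: a_k = 1, 0, -9/2, 0, 27/8, 0, -81/80, 0, …
Sym-product of L_f,L_g gives L₀ (≤ ord 4).
h=h₀': d/dx-closure on L₀ ⇒ L.
L = (134325 + 1685016·x^2 + 9665136·x^4 + 17604864·x^6 + 22954752·x^8 + 28366848·x^10 + 26873856·x^12) + (77328·x + 1187136·x^3 + 5460480·x^5 + 10782720·x^7 + 14929920·x^9 + 11943936·x^11)·Dx + (17850 + 242160·x^2 + 1468896·x^4 + 3414528·x^6 + 5764608·x^8 + 7630848·x^10 + 5971968·x^12)·Dx^2 + (8592·x + 131904·x^3 + 606720·x^5 + 1198080·x^7 + 1658880·x^9 + 1327104·x^11)·Dx^3 + (325 + 6104·x^2 + 43888·x^4 + 162048·x^6 + 357120·x^8 + 497664·x^10 + 331776·x^12)·Dx^4  (order 4).
h: a_k = -6, 0, 105, 0, -1509/4, 0, 48813/40, 0, …
ICs: h(0) = -6, h′(0) = 0, h′′(0) = 210, h′′′(0) = 0.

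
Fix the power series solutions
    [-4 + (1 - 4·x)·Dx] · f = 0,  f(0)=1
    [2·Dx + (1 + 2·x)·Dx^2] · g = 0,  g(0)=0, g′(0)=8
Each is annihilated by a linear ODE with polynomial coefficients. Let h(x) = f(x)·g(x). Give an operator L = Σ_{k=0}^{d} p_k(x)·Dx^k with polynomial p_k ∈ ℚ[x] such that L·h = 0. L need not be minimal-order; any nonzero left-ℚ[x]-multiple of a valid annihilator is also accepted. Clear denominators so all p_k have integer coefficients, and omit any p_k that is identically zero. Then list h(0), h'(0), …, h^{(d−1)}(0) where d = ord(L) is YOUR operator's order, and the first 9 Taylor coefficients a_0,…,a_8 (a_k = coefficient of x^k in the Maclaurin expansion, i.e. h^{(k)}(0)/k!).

L = 8 + (6 + 24·x)·Dx + (-1 + 2·x + 8·x^2)·Dx^2  (order 2).
h: a_k = 0, 8, 24, 320/3, 1232/3, 25024/15, 33152/5, 930816/35, 3718784/35, …
ICs: h(0) = 0, h′(0) = 8.

f: a_k = 1, 4, 16, 64, 256, 1024, 4096, 16384, 65536, …
g: a_k = 0, 8, -8, 32/3, -16, 128/5, -128/3, 512/7, -128, …
Sym-product of L_f,L_g gives L₀ (≤ ord 2).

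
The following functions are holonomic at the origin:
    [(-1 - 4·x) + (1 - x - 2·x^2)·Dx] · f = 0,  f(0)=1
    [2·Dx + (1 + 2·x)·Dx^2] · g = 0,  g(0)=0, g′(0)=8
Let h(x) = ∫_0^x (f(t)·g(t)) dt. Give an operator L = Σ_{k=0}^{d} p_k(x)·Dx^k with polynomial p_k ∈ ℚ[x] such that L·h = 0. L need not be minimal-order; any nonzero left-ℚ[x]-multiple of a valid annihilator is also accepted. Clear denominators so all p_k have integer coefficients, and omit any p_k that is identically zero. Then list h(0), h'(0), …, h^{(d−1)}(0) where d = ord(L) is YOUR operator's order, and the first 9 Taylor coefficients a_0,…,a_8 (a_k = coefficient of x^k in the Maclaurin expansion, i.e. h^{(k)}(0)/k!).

L = (6 + 16·x)·Dx + (14·x + 20·x^2)·Dx^2 + (-1 - x + 4·x^2 + 4·x^3)·Dx^3  (order 3).
h: a_k = 0, 0, 4, 0, 20/3, 32/15, 224/15, 1024/105, 4208/105, …
ICs: h(0) = 0, h′(0) = 0, h′′(0) = 8.

f: a_k = 1, 1, 3, 5, 11, 21, 43, 85, 171, …
g: a_k = 0, 8, -8, 32/3, -16, 128/5, -128/3, 512/7, -128, …
Sym-product of L_f,L_g gives L₀ (≤ ord 2).
Integrate: L := L₀·Dx.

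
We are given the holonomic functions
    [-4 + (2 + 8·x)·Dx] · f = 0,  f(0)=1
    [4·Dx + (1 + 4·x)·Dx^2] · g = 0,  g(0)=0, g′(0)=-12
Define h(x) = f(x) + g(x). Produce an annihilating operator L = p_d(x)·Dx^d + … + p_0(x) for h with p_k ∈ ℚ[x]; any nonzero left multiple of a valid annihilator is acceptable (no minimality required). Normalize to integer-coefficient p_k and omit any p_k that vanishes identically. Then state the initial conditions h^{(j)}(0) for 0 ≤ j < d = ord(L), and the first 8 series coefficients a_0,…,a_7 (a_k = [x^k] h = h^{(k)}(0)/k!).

f: a_k = 1, 2, -2, 4, -10, 28, -84, 264, …
g: a_k = 0, -12, 24, -64, 192, -3072/5, 2048, -49152/7, …
Sum ⇒ L₀ = lclm(L_f,L_g) in ℚ(x)⟨Dx⟩.
L = 8·Dx + (10 + 40·x)·Dx^2 + (1 + 8·x + 16·x^2)·Dx^3  (order 3).
h: a_k = 1, -10, 22, -60, 182, -2932/5, 1964, -47304/7, …
ICs: h(0) = 1, h′(0) = -10, h′′(0) = 44.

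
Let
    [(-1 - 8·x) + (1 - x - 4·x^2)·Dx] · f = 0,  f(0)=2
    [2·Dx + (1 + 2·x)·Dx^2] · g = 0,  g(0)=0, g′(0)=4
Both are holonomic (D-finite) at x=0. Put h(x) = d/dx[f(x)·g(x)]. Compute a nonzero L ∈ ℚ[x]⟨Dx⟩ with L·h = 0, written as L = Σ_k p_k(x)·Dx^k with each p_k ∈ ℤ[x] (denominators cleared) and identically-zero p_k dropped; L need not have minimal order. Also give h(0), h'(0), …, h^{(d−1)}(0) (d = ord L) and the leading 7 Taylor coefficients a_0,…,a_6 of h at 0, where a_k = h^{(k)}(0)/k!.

L = (160 + 720·x + 1152·x^2) + (11 + 170·x + 768·x^2 + 896·x^3)·Dx + (-5 - 21·x + 14·x^2 + 136·x^3 + 128·x^4)·Dx^2  (order 2).
h: a_k = 8, 0, 128, 320/3, 3344/3, 8608/5, 26288/3, …
ICs: h(0) = 8, h′(0) = 0.

f: a_k = 2, 2, 10, 18, 58, 130, 362, …
g: a_k = 0, 4, -4, 16/3, -8, 64/5, -64/3, …
Sym-product of L_f,L_g gives L₀ (≤ ord 2).
Differentiate: ansatz ord ≤ ord L₀ ⇒ L.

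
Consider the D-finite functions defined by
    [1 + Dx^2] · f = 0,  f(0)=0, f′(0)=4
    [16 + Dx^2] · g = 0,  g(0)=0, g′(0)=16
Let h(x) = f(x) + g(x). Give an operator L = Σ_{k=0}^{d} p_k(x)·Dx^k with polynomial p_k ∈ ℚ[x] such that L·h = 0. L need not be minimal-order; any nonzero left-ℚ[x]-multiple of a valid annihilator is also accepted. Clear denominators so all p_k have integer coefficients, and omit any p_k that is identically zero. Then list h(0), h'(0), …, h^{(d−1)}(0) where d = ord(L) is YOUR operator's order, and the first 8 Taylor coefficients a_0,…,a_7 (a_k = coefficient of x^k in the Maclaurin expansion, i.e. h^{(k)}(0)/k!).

f: a_k = 0, 4, 0, -2/3, 0, 1/30, 0, -1/1260, …
g: a_k = 0, 16, 0, -128/3, 0, 512/15, 0, -4096/315, …
Weyl lclm of L_f,L_g ⇒ L₀ (ord ≤ 4).
L = 16 + 17·Dx^2 + Dx^4  (order 4).
h: a_k = 0, 20, 0, -130/3, 0, 205/6, 0, -3277/252, …
ICs: h(0) = 0, h′(0) = 20, h′′(0) = 0, h′′′(0) = -260.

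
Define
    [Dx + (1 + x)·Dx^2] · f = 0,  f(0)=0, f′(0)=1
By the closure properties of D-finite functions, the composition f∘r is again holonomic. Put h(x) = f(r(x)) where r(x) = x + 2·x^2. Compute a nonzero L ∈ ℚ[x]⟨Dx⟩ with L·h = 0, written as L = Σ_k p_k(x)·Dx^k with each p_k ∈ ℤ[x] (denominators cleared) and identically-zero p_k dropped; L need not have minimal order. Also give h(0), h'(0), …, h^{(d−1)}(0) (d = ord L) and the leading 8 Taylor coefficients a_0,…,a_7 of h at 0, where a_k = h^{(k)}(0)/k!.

L = (-3 + 4·x + 8·x^2)·Dx + (1 + 5·x + 6·x^2 + 8·x^3)·Dx^2  (order 2).
h: a_k = 0, 1, 3/2, -5/3, -1/4, 11/5, -3/2, -13/7, …
ICs: h(0) = 0, h′(0) = 1.

f: a_k = 0, 1, -1/2, 1/3, -1/4, 1/5, -1/6, 1/7, …
Substitute x→r, Dx→(1/r')Dx; clear ⇒ L₀.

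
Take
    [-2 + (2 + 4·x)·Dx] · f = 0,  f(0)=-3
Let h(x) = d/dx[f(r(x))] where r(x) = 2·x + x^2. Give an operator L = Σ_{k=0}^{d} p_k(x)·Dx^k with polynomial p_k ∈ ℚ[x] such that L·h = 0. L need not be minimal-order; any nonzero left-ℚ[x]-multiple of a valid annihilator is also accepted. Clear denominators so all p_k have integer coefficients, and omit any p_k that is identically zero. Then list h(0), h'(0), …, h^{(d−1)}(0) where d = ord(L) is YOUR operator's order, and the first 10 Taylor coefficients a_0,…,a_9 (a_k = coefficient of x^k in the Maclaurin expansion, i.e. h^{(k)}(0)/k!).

L = -1 + (-1 - 5·x - 6·x^2 - 2·x^3)·Dx  (order 1).
h: a_k = -6, 6, -18, 54, -165, 513, -1617, 5151, -66177/4, 213945/4, …
ICs: h(0) = -6.

f: a_k = -3, -3, 3/2, -3/2, 15/8, -21/8, 63/16, -99/16, 1287/128, -2145/128, …
Change of var in L_f (x↦r) gives L₀.
h₀' ⇒ L via d/dx closure of L₀.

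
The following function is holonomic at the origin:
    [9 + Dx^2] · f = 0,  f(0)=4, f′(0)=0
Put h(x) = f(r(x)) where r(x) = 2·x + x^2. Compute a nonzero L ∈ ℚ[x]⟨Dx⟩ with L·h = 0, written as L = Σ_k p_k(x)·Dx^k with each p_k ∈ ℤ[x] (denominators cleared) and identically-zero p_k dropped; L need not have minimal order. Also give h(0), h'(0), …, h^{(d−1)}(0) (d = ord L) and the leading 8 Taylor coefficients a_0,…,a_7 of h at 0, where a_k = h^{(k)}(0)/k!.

f: a_k = 4, 0, -18, 0, 27/2, 0, -81/20, 0, …
Substitute x→r, Dx→(1/r')Dx; clear ⇒ L₀.
L = (36 + 108·x + 108·x^2 + 36·x^3) - Dx + (1 + x)·Dx^2  (order 2).
h: a_k = 4, 0, -72, -72, 198, 432, 324/5, -3348/5, …
ICs: h(0) = 4, h′(0) = 0.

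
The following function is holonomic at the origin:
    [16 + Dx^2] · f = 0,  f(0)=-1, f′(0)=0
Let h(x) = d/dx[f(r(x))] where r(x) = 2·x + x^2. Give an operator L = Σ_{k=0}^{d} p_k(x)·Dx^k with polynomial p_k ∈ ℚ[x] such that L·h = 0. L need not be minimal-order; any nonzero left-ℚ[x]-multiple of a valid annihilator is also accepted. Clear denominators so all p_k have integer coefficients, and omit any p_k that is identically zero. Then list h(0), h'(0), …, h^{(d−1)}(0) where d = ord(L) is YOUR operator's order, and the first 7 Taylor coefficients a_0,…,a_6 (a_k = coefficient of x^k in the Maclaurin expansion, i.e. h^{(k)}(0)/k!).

f: a_k = -1, 0, 8, 0, -32/3, 0, 256/45, …
f∘r: x↦r, Dx↦Dx/r' in L_f ⇒ L₀.
Derive L from L₀ (diff closure).
L = (67 + 256·x + 384·x^2 + 256·x^3 + 64·x^4) + (-3 - 3·x)·Dx + (1 + 2·x + x^2)·Dx^2  (order 2).
h: a_k = 0, 64, 96, -1952/3, -5120/3, 9728/15, 105728/15, …
ICs: h(0) = 0, h′(0) = 64.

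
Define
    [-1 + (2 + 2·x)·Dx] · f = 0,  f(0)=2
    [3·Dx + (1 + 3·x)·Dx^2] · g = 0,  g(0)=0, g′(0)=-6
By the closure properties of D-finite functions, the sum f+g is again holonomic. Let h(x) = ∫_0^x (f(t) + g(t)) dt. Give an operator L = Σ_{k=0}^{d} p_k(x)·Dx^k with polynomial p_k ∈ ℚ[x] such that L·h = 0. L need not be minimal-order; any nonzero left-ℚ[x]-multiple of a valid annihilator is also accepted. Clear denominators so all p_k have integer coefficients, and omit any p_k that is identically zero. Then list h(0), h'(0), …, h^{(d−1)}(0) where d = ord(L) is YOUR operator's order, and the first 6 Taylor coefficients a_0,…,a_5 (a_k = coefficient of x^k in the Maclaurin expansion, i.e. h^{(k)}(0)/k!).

L = (27 + 9·x)·Dx^2 + (69 + 126·x + 45·x^2)·Dx^3 + (10 + 46·x + 54·x^2 + 18·x^3)·Dx^4  (order 4).
h: a_k = 0, 2, -5/2, 35/12, -143/32, 2587/320, …
ICs: h(0) = 0, h′(0) = 2, h′′(0) = -5, h′′′(0) = 35/2.

f: a_k = 2, 1, -1/4, 1/8, -5/64, 7/128, …
g: a_k = 0, -6, 9, -18, 81/2, -486/5, …
Sum ⇒ L₀ = lclm(L_f,L_g) in ℚ(x)⟨Dx⟩.
h=∫₀ˣh₀: take L = L₀·Dx.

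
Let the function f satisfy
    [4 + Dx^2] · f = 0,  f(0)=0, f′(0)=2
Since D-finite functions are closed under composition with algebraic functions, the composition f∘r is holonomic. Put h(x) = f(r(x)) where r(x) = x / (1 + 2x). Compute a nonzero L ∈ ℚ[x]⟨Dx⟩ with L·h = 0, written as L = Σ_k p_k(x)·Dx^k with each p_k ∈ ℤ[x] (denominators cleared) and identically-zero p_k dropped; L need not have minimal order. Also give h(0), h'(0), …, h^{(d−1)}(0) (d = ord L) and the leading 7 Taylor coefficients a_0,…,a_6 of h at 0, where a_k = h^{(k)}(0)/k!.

L = 4 + (4 + 24·x + 48·x^2 + 32·x^3)·Dx + (1 + 8·x + 24·x^2 + 32·x^3 + 16·x^4)·Dx^2  (order 2).
h: a_k = 0, 2, -4, 20/3, -8, 4/15, 40, …
ICs: h(0) = 0, h′(0) = 2.

f: a_k = 0, 2, 0, -4/3, 0, 4/15, 0, …
Change of var in L_f (x↦r) gives L₀.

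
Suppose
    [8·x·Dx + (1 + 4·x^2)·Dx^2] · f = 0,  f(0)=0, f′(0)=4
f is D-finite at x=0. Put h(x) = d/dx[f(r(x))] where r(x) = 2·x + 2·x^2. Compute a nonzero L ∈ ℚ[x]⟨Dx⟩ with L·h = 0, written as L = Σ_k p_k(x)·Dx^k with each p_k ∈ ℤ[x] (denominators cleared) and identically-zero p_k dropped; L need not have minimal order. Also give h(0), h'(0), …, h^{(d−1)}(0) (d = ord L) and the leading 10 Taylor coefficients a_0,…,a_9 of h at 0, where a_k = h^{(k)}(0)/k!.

L = (-2 + 32·x + 128·x^2 + 192·x^3 + 96·x^4) + (1 + 2·x + 16·x^2 + 64·x^3 + 80·x^4 + 32·x^5)·Dx  (order 1).
h: a_k = 8, 16, -128, -512, 1408, 12032, -4096, -229376, -342016, 3608576, …
ICs: h(0) = 8.

f: a_k = 0, 4, 0, -16/3, 0, 64/5, 0, -256/7, 0, 1024/9, …
f∘r: x↦r, Dx↦Dx/r' in L_f ⇒ L₀.
h₀' ⇒ L via d/dx closure of L₀.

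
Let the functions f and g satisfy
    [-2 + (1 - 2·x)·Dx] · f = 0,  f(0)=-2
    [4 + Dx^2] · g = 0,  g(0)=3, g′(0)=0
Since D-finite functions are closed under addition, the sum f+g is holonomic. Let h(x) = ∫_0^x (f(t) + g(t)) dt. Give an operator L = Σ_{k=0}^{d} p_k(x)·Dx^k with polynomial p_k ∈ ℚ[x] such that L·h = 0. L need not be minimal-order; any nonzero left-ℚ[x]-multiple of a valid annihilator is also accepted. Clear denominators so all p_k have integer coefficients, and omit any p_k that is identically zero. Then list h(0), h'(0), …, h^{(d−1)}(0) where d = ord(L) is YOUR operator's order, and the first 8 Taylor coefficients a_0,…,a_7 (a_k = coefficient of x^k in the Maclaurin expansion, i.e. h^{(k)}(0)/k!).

f: a_k = -2, -4, -8, -16, -32, -64, -128, -256, …
g: a_k = 3, 0, -6, 0, 2, 0, -4/15, 0, …
Weyl lclm of L_f,L_g ⇒ L₀ (ord ≤ 3).
h=∫h₀ ⇒ L = L₀·Dx.
L = (56 - 32·x + 32·x^2)·Dx + (-12 + 40·x - 48·x^2 + 32·x^3)·Dx^2 + (14 - 8·x + 8·x^2)·Dx^3 + (-3 + 10·x - 12·x^2 + 8·x^3)·Dx^4  (order 4).
h: a_k = 0, 1, -2, -14/3, -4, -6, -32/3, -1924/105, …
ICs: h(0) = 0, h′(0) = 1, h′′(0) = -4, h′′′(0) = -28.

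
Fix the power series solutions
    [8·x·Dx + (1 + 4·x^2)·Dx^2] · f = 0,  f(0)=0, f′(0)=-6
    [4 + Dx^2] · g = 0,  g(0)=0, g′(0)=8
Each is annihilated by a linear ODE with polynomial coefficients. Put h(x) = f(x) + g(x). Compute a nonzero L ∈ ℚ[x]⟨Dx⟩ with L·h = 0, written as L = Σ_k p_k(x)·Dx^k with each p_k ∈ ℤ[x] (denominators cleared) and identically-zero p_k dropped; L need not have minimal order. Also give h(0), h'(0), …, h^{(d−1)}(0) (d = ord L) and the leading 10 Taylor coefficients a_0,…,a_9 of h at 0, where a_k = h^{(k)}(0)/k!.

f: a_k = 0, -6, 0, 8, 0, -96/5, 0, 384/7, 0, -512/3, …
g: a_k = 0, 8, 0, -16/3, 0, 16/15, 0, -32/315, 0, 16/2835, …
L₀ := lclm(L_f,L_g); ord L₀ ≤ 2+2.
L = (-352·x + 1792·x^3 + 512·x^5)·Dx + (-4 + 112·x^2 + 576·x^4 + 256·x^6)·Dx^2 + (-88·x + 448·x^3 + 128·x^5)·Dx^3 + (-1 + 28·x^2 + 144·x^4 + 64·x^6)·Dx^4  (order 4).
h: a_k = 0, 2, 0, 8/3, 0, -272/15, 0, 2464/45, 0, -483824/2835, …
ICs: h(0) = 0, h′(0) = 2, h′′(0) = 0, h′′′(0) = 16.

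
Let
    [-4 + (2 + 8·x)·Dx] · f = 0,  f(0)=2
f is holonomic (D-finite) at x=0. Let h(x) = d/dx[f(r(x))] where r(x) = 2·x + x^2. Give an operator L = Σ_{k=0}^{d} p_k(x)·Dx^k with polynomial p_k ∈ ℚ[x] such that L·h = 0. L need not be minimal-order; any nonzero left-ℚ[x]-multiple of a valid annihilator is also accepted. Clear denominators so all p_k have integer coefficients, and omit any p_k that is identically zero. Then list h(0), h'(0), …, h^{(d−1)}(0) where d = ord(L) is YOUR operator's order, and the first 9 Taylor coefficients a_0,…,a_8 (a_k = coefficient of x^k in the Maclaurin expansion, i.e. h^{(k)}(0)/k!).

L = -3 + (-1 - 9·x - 12·x^2 - 4·x^3)·Dx  (order 1).
h: a_k = 8, -24, 144, -912, 6000, -40464, 277536, -1926816, 13499568, …
ICs: h(0) = 8.

f: a_k = 2, 4, -4, 8, -20, 56, -168, 528, -1716, …
h₀=f(r): pull back L_f along r ⇒ L₀.
h₀' ⇒ L via d/dx closure of L₀.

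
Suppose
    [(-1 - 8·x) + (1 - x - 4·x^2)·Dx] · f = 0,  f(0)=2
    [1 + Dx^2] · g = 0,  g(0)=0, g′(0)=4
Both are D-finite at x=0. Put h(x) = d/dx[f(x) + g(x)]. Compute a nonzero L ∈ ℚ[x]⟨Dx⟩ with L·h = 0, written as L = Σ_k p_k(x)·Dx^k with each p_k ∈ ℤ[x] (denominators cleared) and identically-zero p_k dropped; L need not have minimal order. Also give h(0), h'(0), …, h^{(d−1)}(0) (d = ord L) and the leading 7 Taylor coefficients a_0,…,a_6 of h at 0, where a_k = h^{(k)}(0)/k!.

f: a_k = 2, 2, 10, 18, 58, 130, 362, …
g: a_k = 0, 4, 0, -2/3, 0, 1/30, 0, …
h₀=f+g: left-lcm gives L₀, ord ≤ 3.
h₀' ⇒ L via d/dx closure of L₀.
L = (706 + 4324·x + 19178·x^2 + 15080·x^3 + 30400·x^4 + 1152·x^5 + 1536·x^6) + (-55 - 431·x + 153·x^2 + 1009·x^3 + 3620·x^4 + 5904·x^5 + 448·x^6 + 512·x^7)·Dx + (706 + 4324·x + 19178·x^2 + 15080·x^3 + 30400·x^4 + 1152·x^5 + 1536·x^6)·Dx^2 + (-55 - 431·x + 153·x^2 + 1009·x^3 + 3620·x^4 + 5904·x^5 + 448·x^6 + 512·x^7)·Dx^3  (order 3).
h: a_k = 6, 20, 52, 232, 3901/6, 2172, 1111319/180, …
ICs: h(0) = 6, h′(0) = 20, h′′(0) = 104.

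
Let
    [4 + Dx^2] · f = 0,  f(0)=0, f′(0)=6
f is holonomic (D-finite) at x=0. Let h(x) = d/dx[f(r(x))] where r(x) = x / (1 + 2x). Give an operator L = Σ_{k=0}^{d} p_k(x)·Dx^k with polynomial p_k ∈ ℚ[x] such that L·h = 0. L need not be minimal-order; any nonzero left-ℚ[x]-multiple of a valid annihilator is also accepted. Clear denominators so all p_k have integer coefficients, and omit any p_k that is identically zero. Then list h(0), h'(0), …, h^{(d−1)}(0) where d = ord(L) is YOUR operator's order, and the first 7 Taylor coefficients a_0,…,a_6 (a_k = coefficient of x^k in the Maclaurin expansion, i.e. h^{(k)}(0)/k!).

L = (28 + 96·x + 96·x^2) + (12 + 72·x + 144·x^2 + 96·x^3)·Dx + (1 + 8·x + 24·x^2 + 32·x^3 + 16·x^4)·Dx^2  (order 2).
h: a_k = 6, -24, 60, -96, 4, 720, -55448/15, …
ICs: h(0) = 6, h′(0) = -24.

f: a_k = 0, 6, 0, -4, 0, 4/5, 0, …
Substitute x→r, Dx→(1/r')Dx; clear ⇒ L₀.
Derive L from L₀ (diff closure).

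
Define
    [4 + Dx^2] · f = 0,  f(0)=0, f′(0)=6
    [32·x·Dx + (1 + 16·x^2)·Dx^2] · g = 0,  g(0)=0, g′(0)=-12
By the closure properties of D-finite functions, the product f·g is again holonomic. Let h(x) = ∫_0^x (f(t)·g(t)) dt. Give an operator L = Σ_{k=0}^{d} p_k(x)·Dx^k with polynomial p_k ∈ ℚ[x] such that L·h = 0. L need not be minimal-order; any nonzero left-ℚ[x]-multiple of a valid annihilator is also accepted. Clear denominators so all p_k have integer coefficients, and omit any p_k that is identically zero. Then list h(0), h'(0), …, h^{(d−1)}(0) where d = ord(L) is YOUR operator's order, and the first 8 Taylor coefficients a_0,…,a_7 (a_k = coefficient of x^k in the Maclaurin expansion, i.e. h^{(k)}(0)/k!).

f: a_k = 0, 6, 0, -4, 0, 4/5, 0, -8/105, …
g: a_k = 0, -12, 0, 64, 0, -3072/5, 0, 49152/7, …
Product ⇒ symmetric product L₀, ord ≤ 4.
∫: right-multiply L₀ by Dx.
L = (1360 + 60416·x^2 + 106496·x^4 + 262144·x^6 + 1048576·x^8)·Dx + (2304·x + 45056·x^3 + 196608·x^5 + 1048576·x^7)·Dx^2 + (360 + 15872·x^2 + 36864·x^4 + 131072·x^6 + 524288·x^8)·Dx^3 + (576·x + 11264·x^3 + 49152·x^5 + 262144·x^7)·Dx^4 + (5 + 192·x^2 + 2560·x^4 + 16384·x^6 + 65536·x^8)·Dx^5  (order 5).
h: a_k = 0, 0, 0, -24, 0, 432/5, 0, -3952/7, …
ICs: h(0) = 0, h′(0) = 0, h′′(0) = 0, h′′′(0) = -144, h′′′′(0) = 0.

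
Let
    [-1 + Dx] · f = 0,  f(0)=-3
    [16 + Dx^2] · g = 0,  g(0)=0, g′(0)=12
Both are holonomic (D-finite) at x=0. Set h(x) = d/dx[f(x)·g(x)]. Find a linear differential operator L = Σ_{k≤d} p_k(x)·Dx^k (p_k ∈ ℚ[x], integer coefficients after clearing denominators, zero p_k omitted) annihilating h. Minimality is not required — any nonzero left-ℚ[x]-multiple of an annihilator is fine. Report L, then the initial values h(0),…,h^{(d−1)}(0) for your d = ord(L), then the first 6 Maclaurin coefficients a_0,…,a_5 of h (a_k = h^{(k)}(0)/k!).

f: a_k = -3, -3, -3/2, -1/2, -1/8, -1/40, …
g: a_k = 0, 12, 0, -32, 0, 128/5, …
Product ⇒ symmetric product L₀, ord ≤ 2.
h=h₀': d/dx-closure on L₀ ⇒ L.
L = 17 - 2·Dx + Dx^2  (order 2).
h: a_k = -36, -72, 234, 360, -303/2, -1833/5, …
ICs: h(0) = -36, h′(0) = -72.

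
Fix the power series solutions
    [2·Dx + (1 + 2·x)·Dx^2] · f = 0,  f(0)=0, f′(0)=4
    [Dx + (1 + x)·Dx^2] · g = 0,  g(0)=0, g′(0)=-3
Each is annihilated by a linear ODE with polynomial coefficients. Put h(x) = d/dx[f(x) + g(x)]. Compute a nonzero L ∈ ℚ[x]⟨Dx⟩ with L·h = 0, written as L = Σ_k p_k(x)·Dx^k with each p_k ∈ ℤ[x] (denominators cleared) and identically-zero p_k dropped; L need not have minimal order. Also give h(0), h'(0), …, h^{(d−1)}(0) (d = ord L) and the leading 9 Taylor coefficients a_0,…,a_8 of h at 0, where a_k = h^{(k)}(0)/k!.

f: a_k = 0, 4, -4, 16/3, -8, 64/5, -64/3, 256/7, -64, …
g: a_k = 0, -3, 3/2, -1, 3/4, -3/5, 1/2, -3/7, 3/8, …
Sum ⇒ L₀ = lclm(L_f,L_g) in ℚ(x)⟨Dx⟩.
Differentiate: ansatz ord ≤ ord L₀ ⇒ L.
L = 4 + (6 + 8·x)·Dx + (1 + 3·x + 2·x^2)·Dx^2  (order 2).
h: a_k = 1, -5, 13, -29, 61, -125, 253, -509, 1021, …
ICs: h(0) = 1, h′(0) = -5.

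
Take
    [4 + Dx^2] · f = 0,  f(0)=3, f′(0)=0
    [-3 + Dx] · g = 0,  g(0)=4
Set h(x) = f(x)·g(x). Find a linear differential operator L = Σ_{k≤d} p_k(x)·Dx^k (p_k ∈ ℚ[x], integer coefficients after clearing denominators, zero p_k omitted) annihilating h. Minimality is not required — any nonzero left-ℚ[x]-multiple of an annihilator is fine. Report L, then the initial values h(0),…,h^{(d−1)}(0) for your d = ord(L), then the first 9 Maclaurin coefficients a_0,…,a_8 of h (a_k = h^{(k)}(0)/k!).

L = 13 - 6·Dx + Dx^2  (order 2).
h: a_k = 12, 36, 30, -18, -119/2, -597/10, -407/12, -1483/140, -239/3360, …
ICs: h(0) = 12, h′(0) = 36.

f: a_k = 3, 0, -6, 0, 2, 0, -4/15, 0, 2/105, …
g: a_k = 4, 12, 18, 18, 27/2, 81/10, 81/20, 243/140, 729/1120, …
L₀ := L_f ⊗_s L_g (sym. prod.), ord ≤ 2.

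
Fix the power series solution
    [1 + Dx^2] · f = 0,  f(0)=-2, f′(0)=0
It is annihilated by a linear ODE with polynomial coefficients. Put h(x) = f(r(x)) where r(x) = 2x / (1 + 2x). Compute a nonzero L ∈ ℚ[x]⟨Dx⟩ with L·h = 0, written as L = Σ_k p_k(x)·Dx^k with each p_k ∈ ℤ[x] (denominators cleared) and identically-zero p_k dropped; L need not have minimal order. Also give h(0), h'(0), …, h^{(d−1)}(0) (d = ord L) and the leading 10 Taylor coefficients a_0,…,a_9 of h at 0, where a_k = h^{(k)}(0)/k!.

f: a_k = -2, 0, 1, 0, -1/12, 0, 1/360, 0, -1/20160, 0, …
h₀=f(r): pull back L_f along r ⇒ L₀.
L = 4 + (4 + 24·x + 48·x^2 + 32·x^3)·Dx + (1 + 8·x + 24·x^2 + 32·x^3 + 16·x^4)·Dx^2  (order 2).
h: a_k = -2, 0, 4, -16, 140/3, -352/3, 12008/45, -2784/5, 66796/63, -562624/315, …
ICs: h(0) = -2, h′(0) = 0.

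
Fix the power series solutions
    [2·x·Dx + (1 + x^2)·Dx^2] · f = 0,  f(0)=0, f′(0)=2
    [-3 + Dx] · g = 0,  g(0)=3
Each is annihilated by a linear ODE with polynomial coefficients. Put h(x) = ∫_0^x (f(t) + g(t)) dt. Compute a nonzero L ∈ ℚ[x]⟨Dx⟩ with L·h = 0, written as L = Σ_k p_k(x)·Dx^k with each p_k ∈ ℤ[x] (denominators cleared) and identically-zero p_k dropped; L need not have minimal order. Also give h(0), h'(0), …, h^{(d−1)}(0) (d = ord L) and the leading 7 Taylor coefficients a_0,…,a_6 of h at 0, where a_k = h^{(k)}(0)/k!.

L = (6 - 18·x - 18·x^2 - 18·x^3)·Dx^2 + (-11 - 12·x^2 - 9·x^4)·Dx^3 + (3 + 2·x + 6·x^2 + 2·x^3 + 3·x^4)·Dx^4  (order 4).
h: a_k = 0, 3, 11/2, 9/2, 77/24, 81/40, 259/240, …
ICs: h(0) = 0, h′(0) = 3, h′′(0) = 11, h′′′(0) = 27.

f: a_k = 0, 2, 0, -2/3, 0, 2/5, 0, …
g: a_k = 3, 9, 27/2, 27/2, 81/8, 243/40, 243/80, …
Sum ⇒ L₀ = lclm(L_f,L_g) in ℚ(x)⟨Dx⟩.
Integrate: L := L₀·Dx.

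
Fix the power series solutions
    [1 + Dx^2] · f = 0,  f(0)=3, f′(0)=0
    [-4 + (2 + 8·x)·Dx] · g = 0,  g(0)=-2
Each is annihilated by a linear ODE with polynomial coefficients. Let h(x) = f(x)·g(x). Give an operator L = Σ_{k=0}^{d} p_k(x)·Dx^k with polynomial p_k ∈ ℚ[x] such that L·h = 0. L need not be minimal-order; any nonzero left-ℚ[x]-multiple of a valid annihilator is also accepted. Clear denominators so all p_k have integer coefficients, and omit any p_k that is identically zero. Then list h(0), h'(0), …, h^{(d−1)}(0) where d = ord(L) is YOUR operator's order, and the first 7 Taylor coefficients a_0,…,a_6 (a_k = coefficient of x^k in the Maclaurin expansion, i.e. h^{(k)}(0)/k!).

L = (13 + 8·x + 16·x^2) + (-4 - 16·x)·Dx + (1 + 8·x + 16·x^2)·Dx^2  (order 2).
h: a_k = -6, -12, 15, -18, 215/4, -313/2, 56941/120, …
ICs: h(0) = -6, h′(0) = -12.

f: a_k = 3, 0, -3/2, 0, 1/8, 0, -1/240, …
g: a_k = -2, -4, 4, -8, 20, -56, 168, …
Sym-product of L_f,L_g gives L₀ (≤ ord 2).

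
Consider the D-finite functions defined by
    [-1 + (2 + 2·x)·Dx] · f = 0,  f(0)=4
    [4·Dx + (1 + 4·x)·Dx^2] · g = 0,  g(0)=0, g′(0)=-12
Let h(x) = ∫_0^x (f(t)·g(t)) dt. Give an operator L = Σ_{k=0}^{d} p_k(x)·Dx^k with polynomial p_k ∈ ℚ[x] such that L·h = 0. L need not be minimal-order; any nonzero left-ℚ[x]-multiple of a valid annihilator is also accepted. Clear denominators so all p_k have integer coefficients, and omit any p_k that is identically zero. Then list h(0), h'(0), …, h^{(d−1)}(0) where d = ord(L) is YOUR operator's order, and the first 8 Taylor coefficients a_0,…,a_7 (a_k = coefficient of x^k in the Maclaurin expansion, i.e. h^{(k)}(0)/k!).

L = (-5 + 4·x)·Dx + (12 + 12·x)·Dx^2 + (4 + 24·x + 36·x^2 + 16·x^3)·Dx^3  (order 3).
h: a_k = 0, 0, -24, 24, -101/2, 125, -81349/240, 547691/560, …
ICs: h(0) = 0, h′(0) = 0, h′′(0) = -48.

f: a_k = 4, 2, -1/2, 1/4, -5/32, 7/64, -21/256, 33/512, …
g: a_k = 0, -12, 24, -64, 192, -3072/5, 2048, -49152/7, …
f·g: L₀ = L_f ⊗_s L_g, ord ≤ 1·2.
Integrate: L := L₀·Dx.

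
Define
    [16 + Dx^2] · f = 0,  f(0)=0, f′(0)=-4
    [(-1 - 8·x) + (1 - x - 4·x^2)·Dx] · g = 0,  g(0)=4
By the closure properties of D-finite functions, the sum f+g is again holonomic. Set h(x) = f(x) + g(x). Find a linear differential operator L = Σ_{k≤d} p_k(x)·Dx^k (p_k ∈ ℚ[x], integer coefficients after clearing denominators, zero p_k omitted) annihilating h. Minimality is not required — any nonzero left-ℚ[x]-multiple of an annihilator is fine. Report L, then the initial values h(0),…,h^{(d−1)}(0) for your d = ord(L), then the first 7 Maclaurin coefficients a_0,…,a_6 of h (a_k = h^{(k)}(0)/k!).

f: a_k = 0, -4, 0, 32/3, 0, -128/15, 0, …
g: a_k = 4, 4, 20, 36, 116, 260, 724, …
Weyl lclm of L_f,L_g ⇒ L₀ (ord ≤ 3).
L = (-560 - 4608·x - 1664·x^2 - 6144·x^3 - 10240·x^4 - 16384·x^5) + (208 - 272·x - 896·x^2 + 1408·x^3 + 1536·x^4 - 6144·x^5 - 8192·x^6)·Dx + (-35 - 288·x - 104·x^2 - 384·x^3 - 640·x^4 - 1024·x^5)·Dx^2 + (13 - 17·x - 56·x^2 + 88·x^3 + 96·x^4 - 384·x^5 - 512·x^6)·Dx^3  (order 3).
h: a_k = 4, 0, 20, 140/3, 116, 3772/15, 724, …
ICs: h(0) = 4, h′(0) = 0, h′′(0) = 40.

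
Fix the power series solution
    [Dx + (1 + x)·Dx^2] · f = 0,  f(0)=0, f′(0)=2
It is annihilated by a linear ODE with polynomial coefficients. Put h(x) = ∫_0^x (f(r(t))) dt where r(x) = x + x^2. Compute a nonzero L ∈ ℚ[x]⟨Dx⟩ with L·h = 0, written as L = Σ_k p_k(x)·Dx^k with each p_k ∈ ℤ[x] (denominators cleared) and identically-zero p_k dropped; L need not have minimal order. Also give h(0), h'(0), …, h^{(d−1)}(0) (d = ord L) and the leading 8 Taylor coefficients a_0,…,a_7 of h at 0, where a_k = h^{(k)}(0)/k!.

f: a_k = 0, 2, -1, 2/3, -1/2, 2/5, -1/3, 2/7, …
f∘r: x↦r, Dx↦Dx/r' in L_f ⇒ L₀.
∫: right-multiply L₀ by Dx.
L = (-1 + 2·x + 2·x^2)·Dx^2 + (1 + 3·x + 3·x^2 + 2·x^3)·Dx^3  (order 3).
h: a_k = 0, 0, 1, 1/3, -1/3, 1/10, 1/15, -2/21, …
ICs: h(0) = 0, h′(0) = 0, h′′(0) = 2.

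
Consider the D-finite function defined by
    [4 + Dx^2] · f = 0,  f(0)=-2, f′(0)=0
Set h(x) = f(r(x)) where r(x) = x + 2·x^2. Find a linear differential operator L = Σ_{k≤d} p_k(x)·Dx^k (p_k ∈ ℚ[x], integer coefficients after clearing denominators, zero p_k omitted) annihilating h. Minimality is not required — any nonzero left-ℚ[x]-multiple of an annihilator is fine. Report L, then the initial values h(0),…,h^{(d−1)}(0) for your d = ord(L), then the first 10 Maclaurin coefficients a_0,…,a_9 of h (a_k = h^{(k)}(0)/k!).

f: a_k = -2, 0, 4, 0, -4/3, 0, 8/45, 0, -4/315, 0, …
Change of var in L_f (x↦r) gives L₀.
L = (4 + 48·x + 192·x^2 + 256·x^3) - 4·Dx + (1 + 4·x)·Dx^2  (order 2).
h: a_k = -2, 0, 4, 16, 44/3, -32/3, -1432/45, -608/15, -3364/315, 8896/315, …
ICs: h(0) = -2, h′(0) = 0.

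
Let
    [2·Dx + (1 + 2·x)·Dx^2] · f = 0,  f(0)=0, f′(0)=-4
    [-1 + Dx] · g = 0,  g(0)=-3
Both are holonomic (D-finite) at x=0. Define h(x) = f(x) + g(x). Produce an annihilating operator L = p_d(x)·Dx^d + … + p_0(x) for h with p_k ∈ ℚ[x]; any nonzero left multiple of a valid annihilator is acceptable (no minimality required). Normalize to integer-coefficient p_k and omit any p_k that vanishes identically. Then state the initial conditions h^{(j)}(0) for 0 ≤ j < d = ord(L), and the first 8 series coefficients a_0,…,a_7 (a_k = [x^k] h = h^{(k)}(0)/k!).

L = (-10 - 4·x)·Dx + (7 - 4·x - 4·x^2)·Dx^2 + (3 + 8·x + 4·x^2)·Dx^3  (order 3).
h: a_k = -3, -7, 5/2, -35/6, 63/8, -513/40, 5119/240, -61441/1680, …
ICs: h(0) = -3, h′(0) = -7, h′′(0) = 5.

f: a_k = 0, -4, 4, -16/3, 8, -64/5, 64/3, -256/7, …
g: a_k = -3, -3, -3/2, -1/2, -1/8, -1/40, -1/240, -1/1680, …
Sum ⇒ L₀ = lclm(L_f,L_g) in ℚ(x)⟨Dx⟩.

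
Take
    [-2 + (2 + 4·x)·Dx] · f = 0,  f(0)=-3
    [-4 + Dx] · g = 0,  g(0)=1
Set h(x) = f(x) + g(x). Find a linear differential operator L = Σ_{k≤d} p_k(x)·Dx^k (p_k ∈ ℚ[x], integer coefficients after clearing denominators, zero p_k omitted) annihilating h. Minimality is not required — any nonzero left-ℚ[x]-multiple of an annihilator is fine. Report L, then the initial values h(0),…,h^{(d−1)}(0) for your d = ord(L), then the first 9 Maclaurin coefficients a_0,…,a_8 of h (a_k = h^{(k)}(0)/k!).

f: a_k = -3, -3, 3/2, -3/2, 15/8, -21/8, 63/16, -99/16, 1287/128, …
g: a_k = 1, 4, 8, 32/3, 32/3, 128/15, 256/45, 1024/315, 512/315, …
L₀ := lclm(L_f,L_g); ord L₀ ≤ 1+1.
L = (20 + 32·x) + (-17 - 64·x - 64·x^2)·Dx + (3 + 14·x + 16·x^2)·Dx^2  (order 2).
h: a_k = -2, 1, 19/2, 55/6, 301/24, 709/120, 6931/720, -14801/5040, 470941/40320, …
ICs: h(0) = -2, h′(0) = 1.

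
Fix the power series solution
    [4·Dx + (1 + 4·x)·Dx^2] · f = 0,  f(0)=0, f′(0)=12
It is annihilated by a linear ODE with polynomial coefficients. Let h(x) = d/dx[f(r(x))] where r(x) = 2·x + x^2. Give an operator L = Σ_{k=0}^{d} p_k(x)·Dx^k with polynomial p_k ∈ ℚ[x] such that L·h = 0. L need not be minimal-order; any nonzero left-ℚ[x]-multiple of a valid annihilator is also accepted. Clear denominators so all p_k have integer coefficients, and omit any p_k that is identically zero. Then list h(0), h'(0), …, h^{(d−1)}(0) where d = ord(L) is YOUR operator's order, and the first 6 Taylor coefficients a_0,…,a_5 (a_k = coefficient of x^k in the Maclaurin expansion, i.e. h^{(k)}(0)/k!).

L = (7 + 8·x + 4·x^2) + (1 + 9·x + 12·x^2 + 4·x^3)·Dx  (order 1).
h: a_k = 24, -168, 1248, -9312, 69504, -518784, …
ICs: h(0) = 24.

f: a_k = 0, 12, -24, 64, -192, 3072/5, …
L₀ from L_f via x↦r, Dx↦r'^{-1}Dx.
Derive L from L₀ (diff closure).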